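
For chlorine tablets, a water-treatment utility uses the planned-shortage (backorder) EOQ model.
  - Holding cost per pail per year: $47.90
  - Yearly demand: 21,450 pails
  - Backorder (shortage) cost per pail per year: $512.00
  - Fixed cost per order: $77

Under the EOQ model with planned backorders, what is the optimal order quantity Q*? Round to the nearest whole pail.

Q* = √(2DS/H) · √((H + b)/b)
   = √(2 × 21,450 × 77 / 47.9) · √((47.9 + 512) / 512)
   = 262.607 × 1.0457 ≈ 274.62

275 pails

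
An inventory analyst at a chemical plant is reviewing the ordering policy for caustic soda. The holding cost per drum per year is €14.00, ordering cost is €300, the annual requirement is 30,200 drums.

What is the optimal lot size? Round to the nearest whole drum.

EOQ = √(2DS/H) = √(2 × 30,200 × 300 / 14)
    = √(1,294,285.71) ≈ 1,137.67

1,138 drums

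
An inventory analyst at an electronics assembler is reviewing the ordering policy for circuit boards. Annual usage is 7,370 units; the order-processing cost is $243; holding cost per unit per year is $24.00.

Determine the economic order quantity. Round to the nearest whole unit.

EOQ = √(2DS/H) = √(2 × 7,370 × 243 / 24)
    = √(149,242.50) ≈ 386.32

386 units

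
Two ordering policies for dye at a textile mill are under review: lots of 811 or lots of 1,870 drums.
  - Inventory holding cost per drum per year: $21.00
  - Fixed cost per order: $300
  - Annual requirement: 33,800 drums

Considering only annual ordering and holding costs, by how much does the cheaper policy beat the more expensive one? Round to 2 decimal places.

$4,038.88

TC(Q) = (D/Q)S + (Q/2)H
TC(811) = (33,800/811)×300 + (811/2)×21 = $21,018.58
TC(1,870) = (33,800/1,870)×300 + (1,870/2)×21 = $25,057.46
Cheaper: Q = 811.  Difference = $4,038.88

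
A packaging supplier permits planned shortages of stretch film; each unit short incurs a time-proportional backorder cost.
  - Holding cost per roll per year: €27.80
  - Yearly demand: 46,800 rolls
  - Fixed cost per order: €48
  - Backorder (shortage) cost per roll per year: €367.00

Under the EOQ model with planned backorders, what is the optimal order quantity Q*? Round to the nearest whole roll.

417 rolls

Q* = √(2DS/H) · √((H + b)/b)
   = √(2 × 46,800 × 48 / 27.8) · √((27.8 + 367) / 367)
   = 402.009 × 1.0372 ≈ 416.96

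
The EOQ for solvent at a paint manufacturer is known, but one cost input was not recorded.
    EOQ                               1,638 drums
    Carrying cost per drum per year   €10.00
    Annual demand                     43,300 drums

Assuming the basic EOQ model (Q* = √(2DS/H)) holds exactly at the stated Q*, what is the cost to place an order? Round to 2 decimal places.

Since Q* = (2DS/H)^½, squaring gives Q*²·H = 2DS.
S = Q²H / (2D) = 1,638² × 10 / (2 × 43,300) = 309.8203

€309.82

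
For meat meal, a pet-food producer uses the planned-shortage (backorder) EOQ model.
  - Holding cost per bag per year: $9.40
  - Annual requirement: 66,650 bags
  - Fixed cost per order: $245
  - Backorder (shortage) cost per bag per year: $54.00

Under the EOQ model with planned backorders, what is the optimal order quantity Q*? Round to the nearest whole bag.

2,020 bags

Q* = √(2DS/H) · √((H + b)/b)
   = √(2 × 66,650 × 245 / 9.4) · √((9.4 + 54) / 54)
   = 1,863.950 × 1.0835 ≈ 2,019.68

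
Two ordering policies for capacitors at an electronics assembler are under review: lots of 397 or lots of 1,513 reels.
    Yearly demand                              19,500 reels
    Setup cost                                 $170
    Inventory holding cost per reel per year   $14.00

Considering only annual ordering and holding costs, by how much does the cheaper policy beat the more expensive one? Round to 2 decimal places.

Annual cost at Q: ordering D·S/Q plus holding Q·H/2.
TC(397) = (19,500/397)×170 + (397/2)×14 = $11,129.13
TC(1,513) = (19,500/1,513)×170 + (1,513/2)×14 = $12,782.01
Lots of 397 are cheaper by $1,652.89.

$1,652.89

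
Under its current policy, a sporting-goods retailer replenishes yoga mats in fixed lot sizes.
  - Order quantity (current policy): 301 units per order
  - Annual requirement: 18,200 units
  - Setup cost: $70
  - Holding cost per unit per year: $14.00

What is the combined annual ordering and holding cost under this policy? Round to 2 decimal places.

$6,339.56

Annual ordering cost = (D/Q)·S = (18,200/301) × 70 = $4,232.56
Annual holding cost  = (Q/2)·H = (301/2) × 14 = $2,107.00
Total = $4,232.56 + $2,107.00 = $6,339.56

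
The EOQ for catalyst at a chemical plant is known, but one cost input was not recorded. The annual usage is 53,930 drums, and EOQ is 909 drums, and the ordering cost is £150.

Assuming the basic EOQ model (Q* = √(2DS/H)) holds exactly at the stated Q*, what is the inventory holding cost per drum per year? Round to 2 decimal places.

Since Q* = (2DS/H)^½, squaring gives Q*²·H = 2DS.
H = 2DS / Q² = 2 × 53,930 × 150 / 909² = 19.5805

£19.58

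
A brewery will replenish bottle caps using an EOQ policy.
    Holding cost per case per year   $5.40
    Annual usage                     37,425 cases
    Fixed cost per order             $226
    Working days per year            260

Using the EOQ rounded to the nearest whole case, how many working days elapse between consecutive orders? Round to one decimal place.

12.3 days

Optimal lot size Q* = (2 × 37,425 × $226 / $5.4)^½ ≈ 1,769.92 → Q = 1,770 cases
T = Q/D × 260 days = 1,770/37,425 × 260 = 12.297 days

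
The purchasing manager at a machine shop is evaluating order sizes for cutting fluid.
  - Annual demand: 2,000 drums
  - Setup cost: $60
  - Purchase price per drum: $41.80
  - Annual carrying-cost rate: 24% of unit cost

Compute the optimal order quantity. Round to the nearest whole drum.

155 drums

H = i·C = 0.24 × $41.8 = $10.0320 per drum-year
Q* = √(2·D·S / H) = √(2·2,000·60 / 10.032) = √23,923.4 ≈ 154.67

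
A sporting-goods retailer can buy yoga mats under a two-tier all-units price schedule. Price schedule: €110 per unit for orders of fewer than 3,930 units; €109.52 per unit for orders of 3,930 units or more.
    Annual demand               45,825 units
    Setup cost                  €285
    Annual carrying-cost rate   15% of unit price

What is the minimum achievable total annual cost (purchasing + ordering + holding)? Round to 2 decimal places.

€5,054,358.21

H₁ = 15%×€110 = €16.5000;  H₂ = 15%×€109.52 = €16.4280
EOQ₁ = √(2×45,825×285/16.5000) = 1,258.19  (< 3,930, feasible at tier 1)
EOQ₂ = √(2×45,825×285/16.4280) = 1,260.95  (< 3,930 → use Q = 3,930 at tier-2 price)
TC(tier 1 (EOQ₁), Q≈1,258.2) = €5,061,510.16
TC(tier 2, Q≈3,930.0) = €5,054,358.21
Minimum at tier 2: €5,054,358.21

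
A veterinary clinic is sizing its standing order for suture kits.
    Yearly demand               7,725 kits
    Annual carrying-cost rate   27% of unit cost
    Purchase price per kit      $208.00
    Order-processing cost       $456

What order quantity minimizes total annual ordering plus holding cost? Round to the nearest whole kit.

354 kits

Carrying cost H = $208 × 27% = $56.1600/kit/yr
EOQ = √(2DS/H) = √(2 × 7,725 × 456 / 56.16)
    = √(125,448.72) ≈ 354.19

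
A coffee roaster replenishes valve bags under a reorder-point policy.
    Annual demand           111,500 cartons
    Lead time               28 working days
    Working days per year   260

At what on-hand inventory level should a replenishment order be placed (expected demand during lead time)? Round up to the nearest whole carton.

Daily demand d = 111,500 / 260 = 428.846 cartons/day
Demand during lead time = 428.846 × 28 = 12,007.69
Reorder point = 12,007.69 → round up

12,008 cartons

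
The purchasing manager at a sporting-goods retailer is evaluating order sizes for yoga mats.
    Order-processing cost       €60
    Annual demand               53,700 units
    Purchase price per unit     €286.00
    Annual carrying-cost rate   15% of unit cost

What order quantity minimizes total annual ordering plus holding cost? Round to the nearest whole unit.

Holding cost per unit per year: H = 15% × €286 = €42.9000
Optimal lot size Q* = (2 × 53,700 × €60 / €42.9)^½ ≈ 387.57

388 units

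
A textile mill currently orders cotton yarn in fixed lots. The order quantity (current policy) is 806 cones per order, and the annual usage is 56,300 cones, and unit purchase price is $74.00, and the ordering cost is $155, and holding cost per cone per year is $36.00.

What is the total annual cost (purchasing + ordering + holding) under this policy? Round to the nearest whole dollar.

Ordering: D/Q × S = 56,300/806 × $155 = $10,826.92
Holding:  Q/2 × H = 806/2 × $36 = $14,508.00
Purchase cost = D·C = 56,300 × 74 = $4,166,200.00
Total = $10,826.92 + $14,508.00 + $4,166,200.00 = $4,191,534.92

$4,191,535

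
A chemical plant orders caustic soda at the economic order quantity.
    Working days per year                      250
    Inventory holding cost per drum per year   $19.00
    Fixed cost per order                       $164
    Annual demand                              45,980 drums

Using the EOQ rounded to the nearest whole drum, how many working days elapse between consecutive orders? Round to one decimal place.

4.8 days

2DS/H = 2·45,980·164/19 = 793,760.00
EOQ = √793,760.00 ≈ 890.93 → Q = 891 drums
Cycle time = (working days × Q)/D = (250 × 891) / 45,980 = 4.844 days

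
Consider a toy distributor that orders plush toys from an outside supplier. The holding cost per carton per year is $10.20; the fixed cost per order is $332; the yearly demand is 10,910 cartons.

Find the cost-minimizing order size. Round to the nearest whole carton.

843 cartons

2DS/H = 2·10,910·332/10.2 = 710,219.61
EOQ = √710,219.61 ≈ 842.75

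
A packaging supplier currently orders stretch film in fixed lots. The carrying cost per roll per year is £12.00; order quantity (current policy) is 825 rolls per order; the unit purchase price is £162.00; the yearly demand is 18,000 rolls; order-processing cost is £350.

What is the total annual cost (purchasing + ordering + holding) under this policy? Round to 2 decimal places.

£2,928,586.36

Orders/yr = 18,000/825 = 21.818; ordering cost = 21.818 × £350 = £7,636.36
Average inventory = 825/2 = 412.5; holding cost = 412.5 × £12 = £4,950.00
Purchase cost = D·C = 18,000 × 162 = £2,916,000.00
Total = £7,636.36 + £4,950.00 + £2,916,000.00 = £2,928,586.36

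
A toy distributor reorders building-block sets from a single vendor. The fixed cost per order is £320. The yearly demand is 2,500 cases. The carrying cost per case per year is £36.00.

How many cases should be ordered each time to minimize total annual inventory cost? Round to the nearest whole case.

Optimal lot size Q* = (2 × 2,500 × £320 / £36)^½ ≈ 210.82

211 cases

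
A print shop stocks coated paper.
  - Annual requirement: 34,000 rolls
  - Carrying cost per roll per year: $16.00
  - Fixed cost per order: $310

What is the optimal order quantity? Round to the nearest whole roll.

1,148 rolls

Q* = √(2·D·S / H) = √(2·34,000·310 / 16) = √1,317,500.0 ≈ 1,147.82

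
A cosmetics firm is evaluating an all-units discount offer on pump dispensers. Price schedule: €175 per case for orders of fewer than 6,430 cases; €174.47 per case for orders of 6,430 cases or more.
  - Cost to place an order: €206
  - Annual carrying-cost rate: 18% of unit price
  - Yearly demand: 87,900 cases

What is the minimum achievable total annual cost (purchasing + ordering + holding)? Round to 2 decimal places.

€15,416,275.23

H₁ = 18%×€175 = €31.5000;  H₂ = 18%×€174.47 = €31.4046
EOQ₁ = √(2×87,900×206/31.5000) = 1,072.23  (< 6,430, feasible at tier 1)
EOQ₂ = √(2×87,900×206/31.4046) = 1,073.86  (< 6,430 → use Q = 6,430 at tier-2 price)
TC(tier 1 (EOQ₁), Q≈1,072.2) = €15,416,275.23
TC(tier 2, Q≈6,430.0) = €15,439,694.87
Minimum at tier 1 (EOQ₁): €15,416,275.23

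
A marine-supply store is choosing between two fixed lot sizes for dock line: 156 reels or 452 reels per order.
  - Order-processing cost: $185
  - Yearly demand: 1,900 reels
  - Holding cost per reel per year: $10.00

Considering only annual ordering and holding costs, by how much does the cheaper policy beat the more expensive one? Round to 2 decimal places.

$4.45

For each Q, cost = (D/Q)·S + (Q/2)·H.
TC(156) = (1,900/156)×185 + (156/2)×10 = $3,033.21
TC(452) = (1,900/452)×185 + (452/2)×10 = $3,037.65
Cheaper: Q = 156.  Difference = $4.45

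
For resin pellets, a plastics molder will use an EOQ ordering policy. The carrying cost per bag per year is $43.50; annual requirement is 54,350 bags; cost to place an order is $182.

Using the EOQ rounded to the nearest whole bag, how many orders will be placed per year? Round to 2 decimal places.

80.64 orders per year

Optimal lot size Q* = (2 × 54,350 × $182 / $43.5)^½ ≈ 674.38 → Q = 674
N = D/Q = 54,350/674 ≈ 80.638 orders/yr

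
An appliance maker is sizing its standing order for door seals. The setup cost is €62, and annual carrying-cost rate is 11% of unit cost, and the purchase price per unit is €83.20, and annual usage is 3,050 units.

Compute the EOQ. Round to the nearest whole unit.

Holding cost per unit per year: H = 11% × €83.2 = €9.1520
EOQ = √(2DS/H) = √(2 × 3,050 × 62 / 9.152)
    = √(41,324.30) ≈ 203.28

203 units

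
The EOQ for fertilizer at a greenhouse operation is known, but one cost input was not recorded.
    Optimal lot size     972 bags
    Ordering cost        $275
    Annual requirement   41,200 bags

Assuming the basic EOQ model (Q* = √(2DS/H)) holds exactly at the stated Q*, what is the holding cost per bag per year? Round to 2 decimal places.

$23.98

EOQ relation: Q² = 2DS/H, so rearrange for the unknown.
H = 2DS / Q² = 2 × 41,200 × 275 / 972² = 23.9843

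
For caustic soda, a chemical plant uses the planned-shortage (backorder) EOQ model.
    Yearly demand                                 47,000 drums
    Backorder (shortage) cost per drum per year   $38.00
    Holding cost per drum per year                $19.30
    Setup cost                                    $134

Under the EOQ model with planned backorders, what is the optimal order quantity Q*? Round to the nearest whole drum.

Q* = √(2DS/H) · √((H + b)/b)
   = √(2 × 47,000 × 134 / 19.3) · √((19.3 + 38) / 38)
   = 807.863 × 1.2280 ≈ 992.03

992 drums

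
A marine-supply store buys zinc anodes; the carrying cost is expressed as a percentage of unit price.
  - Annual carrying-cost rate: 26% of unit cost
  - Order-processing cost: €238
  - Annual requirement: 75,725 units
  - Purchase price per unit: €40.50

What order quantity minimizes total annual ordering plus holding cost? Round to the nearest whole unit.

Carrying cost H = €40.5 × 26% = €10.5300/unit/yr
EOQ = √(2DS/H) = √(2 × 75,725 × 238 / 10.53)
    = √(3,423,086.42) ≈ 1,850.16

1,850 units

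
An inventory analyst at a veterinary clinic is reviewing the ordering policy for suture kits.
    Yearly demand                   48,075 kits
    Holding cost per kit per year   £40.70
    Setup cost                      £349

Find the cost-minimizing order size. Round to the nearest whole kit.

908 kits

Optimal lot size Q* = (2 × 48,075 × £349 / £40.7)^½ ≈ 908.01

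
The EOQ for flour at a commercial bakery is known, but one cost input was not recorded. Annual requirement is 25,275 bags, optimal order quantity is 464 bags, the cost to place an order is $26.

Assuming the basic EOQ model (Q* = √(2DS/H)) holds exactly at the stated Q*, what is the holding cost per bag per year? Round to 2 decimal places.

$6.10

Since Q* = (2DS/H)^½, squaring gives Q*²·H = 2DS.
H = 2DS / Q² = 2 × 25,275 × 26 / 464² = 6.1046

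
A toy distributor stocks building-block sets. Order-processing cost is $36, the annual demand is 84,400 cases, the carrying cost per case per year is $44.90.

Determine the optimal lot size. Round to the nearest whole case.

Q* = √(2·D·S / H) = √(2·84,400·36 / 44.9) = √135,340.8 ≈ 367.89

368 cases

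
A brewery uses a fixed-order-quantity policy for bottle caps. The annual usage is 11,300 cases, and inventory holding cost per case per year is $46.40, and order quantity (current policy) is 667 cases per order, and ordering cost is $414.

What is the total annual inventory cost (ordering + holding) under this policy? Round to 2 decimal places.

Annual ordering cost = (D/Q)·S = (11,300/667) × 414 = $7,013.79
Annual holding cost  = (Q/2)·H = (667/2) × 46.4 = $15,474.40
Total = $7,013.79 + $15,474.40 = $22,488.19

$22,488.19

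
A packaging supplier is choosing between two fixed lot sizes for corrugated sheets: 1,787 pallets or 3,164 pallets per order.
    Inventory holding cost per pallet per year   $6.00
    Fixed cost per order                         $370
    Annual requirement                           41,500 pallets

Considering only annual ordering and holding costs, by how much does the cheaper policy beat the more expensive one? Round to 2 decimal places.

$391.42

TC(Q) = (D/Q)S + (Q/2)H
TC(1,787) = (41,500/1,787)×370 + (1,787/2)×6 = $13,953.61
TC(3,164) = (41,500/3,164)×370 + (3,164/2)×6 = $14,345.03
|ΔTC| = |$13,953.61 − $14,345.03| = $391.42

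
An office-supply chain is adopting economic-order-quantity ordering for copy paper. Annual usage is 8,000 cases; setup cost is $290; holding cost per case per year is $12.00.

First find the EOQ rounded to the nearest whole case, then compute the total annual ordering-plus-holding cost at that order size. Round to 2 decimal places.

Q* = √(2·D·S / H) = √(2·8,000·290 / 12) = √386,666.7 ≈ 621.83 → Q = 622 cases
Orders/yr = 8,000/622 = 12.862; ordering cost = 12.862 × $290 = $3,729.90
Average inventory = 622/2 = 311; holding cost = 311 × $12 = $3,732.00
Total = $3,729.90 + $3,732.00 = $7,461.90

$7,461.90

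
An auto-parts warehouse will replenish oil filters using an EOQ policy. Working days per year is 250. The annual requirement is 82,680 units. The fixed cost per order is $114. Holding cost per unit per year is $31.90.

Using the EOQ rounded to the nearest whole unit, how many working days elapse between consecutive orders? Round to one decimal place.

2.3 days

2DS/H = 2·82,680·114/31.9 = 590,941.69
EOQ = √590,941.69 ≈ 768.73 → Q = 769 units
T = Q/D × 250 days = 769/82,680 × 250 = 2.325 days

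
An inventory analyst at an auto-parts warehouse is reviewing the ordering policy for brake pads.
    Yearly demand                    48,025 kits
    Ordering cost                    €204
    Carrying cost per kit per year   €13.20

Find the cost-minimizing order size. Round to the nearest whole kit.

1,218 kits

Optimal lot size Q* = (2 × 48,025 × €204 / €13.2)^½ ≈ 1,218.36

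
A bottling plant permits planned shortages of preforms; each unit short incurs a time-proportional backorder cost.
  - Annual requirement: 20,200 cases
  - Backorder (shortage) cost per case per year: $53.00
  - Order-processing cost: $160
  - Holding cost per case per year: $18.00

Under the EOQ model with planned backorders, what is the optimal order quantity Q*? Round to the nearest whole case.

694 cases

Basic EOQ = √(2·20,200·160/18) = 599.259
Backorder adjustment √((H+b)/b) = √((18+53)/53) = 1.1574
Q* = 599.259 × 1.1574 ≈ 693.59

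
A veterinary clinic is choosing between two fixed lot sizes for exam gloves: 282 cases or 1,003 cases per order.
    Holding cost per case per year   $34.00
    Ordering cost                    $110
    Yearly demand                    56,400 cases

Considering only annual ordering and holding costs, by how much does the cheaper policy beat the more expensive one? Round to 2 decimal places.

For each Q, cost = (D/Q)·S + (Q/2)·H.
TC(282) = (56,400/282)×110 + (282/2)×34 = $26,794.00
TC(1,003) = (56,400/1,003)×110 + (1,003/2)×34 = $23,236.44
Cheaper: Q = 1,003.  Difference = $3,557.56

$3,557.56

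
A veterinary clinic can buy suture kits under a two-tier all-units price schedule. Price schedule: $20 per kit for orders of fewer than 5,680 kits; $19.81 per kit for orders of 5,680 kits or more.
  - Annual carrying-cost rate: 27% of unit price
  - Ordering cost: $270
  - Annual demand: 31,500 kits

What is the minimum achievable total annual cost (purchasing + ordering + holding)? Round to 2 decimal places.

H₁ = 27%×$20 = $5.4000;  H₂ = 27%×$19.81 = $5.3487
EOQ₁ = √(2×31,500×270/5.4000) = 1,774.82  (< 5,680, feasible at tier 1)
EOQ₂ = √(2×31,500×270/5.3487) = 1,783.31  (< 5,680 → use Q = 5,680 at tier-2 price)
TC(tier 1 (EOQ₁), Q≈1,774.8) = $639,584.05
TC(tier 2, Q≈5,680.0) = $640,702.67
Minimum at tier 1 (EOQ₁): $639,584.05

$639,584.05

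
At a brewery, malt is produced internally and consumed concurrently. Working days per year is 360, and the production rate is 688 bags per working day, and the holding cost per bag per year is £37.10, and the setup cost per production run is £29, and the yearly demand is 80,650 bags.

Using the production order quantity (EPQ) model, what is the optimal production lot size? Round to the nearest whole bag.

d = 80,650/360 = 224.0278 bags/day;  effective holding cost H(1 − d/p) = 37.1·(1 − 224.0278/688) = 25.01943
Q* = √(2DS / H_eff) = √(2·80,650·29 / 25.01943) ≈ 432.39

432 bags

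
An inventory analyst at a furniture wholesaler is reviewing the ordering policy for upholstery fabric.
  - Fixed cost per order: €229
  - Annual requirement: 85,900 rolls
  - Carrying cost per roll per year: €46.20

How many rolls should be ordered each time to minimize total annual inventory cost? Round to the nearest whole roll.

2DS/H = 2·85,900·229/46.2 = 851,562.77
EOQ = √851,562.77 ≈ 922.80

923 rolls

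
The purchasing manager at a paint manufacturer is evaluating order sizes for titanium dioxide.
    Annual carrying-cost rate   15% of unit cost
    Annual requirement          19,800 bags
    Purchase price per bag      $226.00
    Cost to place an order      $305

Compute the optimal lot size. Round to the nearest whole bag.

Carrying cost H = $226 × 15% = $33.9000/bag/yr
Optimal lot size Q* = (2 × 19,800 × $305 / $33.9)^½ ≈ 596.89

597 bags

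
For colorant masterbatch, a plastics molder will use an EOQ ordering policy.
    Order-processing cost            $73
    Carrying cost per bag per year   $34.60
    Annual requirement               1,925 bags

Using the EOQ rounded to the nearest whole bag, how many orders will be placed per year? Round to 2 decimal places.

Q* = √(2·D·S / H) = √(2·1,925·73 / 34.6) = √8,122.8 ≈ 90.13 → Q = 90
N = D/Q = 1,925/90 ≈ 21.389 orders/yr

21.39 orders per year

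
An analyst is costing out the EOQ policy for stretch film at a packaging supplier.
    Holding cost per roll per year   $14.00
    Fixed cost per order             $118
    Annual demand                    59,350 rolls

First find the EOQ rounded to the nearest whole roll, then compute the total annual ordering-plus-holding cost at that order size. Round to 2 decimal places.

$14,003.30

Optimal lot size Q* = (2 × 59,350 × $118 / $14)^½ ≈ 1,000.24 → Q = 1,000 rolls
Annual ordering cost = (D/Q)·S = (59,350/1,000) × 118 = $7,003.30
Annual holding cost  = (Q/2)·H = (1,000/2) × 14 = $7,000.00
Total = $7,003.30 + $7,000.00 = $14,003.30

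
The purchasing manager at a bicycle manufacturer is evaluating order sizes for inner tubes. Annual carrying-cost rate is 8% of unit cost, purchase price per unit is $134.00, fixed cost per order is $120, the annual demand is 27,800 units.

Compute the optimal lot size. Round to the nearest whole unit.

789 units

Carrying cost H = $134 × 8% = $10.7200/unit/yr
Optimal lot size Q* = (2 × 27,800 × $120 / $10.72)^½ ≈ 788.92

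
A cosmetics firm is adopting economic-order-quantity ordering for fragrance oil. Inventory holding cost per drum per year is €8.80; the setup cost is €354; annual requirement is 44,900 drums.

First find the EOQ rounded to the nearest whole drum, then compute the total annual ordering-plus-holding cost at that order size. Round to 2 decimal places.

2DS/H = 2·44,900·354/8.8 = 3,612,409.09
EOQ = √3,612,409.09 ≈ 1,900.63 → Q = 1,901 drums
Orders/yr = 44,900/1,901 = 23.619; ordering cost = 23.619 × €354 = €8,361.18
Average inventory = 1,901/2 = 950.5; holding cost = 950.5 × €8.8 = €8,364.40
Total = €8,361.18 + €8,364.40 = €16,725.58

€16,725.58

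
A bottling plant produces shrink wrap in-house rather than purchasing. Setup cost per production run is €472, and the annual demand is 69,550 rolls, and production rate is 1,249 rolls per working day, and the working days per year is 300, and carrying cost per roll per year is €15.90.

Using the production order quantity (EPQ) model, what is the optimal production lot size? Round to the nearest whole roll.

d = 69,550/300 = 231.8333 rolls/day;  effective holding cost H(1 − d/p) = 15.9·(1 − 231.8333/1249) = 12.94872
Q* = √(2DS / H_eff) = √(2·69,550·472 / 12.94872) ≈ 2,251.76

2,252 rolls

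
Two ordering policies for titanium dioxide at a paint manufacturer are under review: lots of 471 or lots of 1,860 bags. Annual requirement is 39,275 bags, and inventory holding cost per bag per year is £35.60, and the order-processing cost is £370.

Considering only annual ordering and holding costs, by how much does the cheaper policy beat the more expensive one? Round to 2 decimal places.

£1,684.00

TC(Q) = (D/Q)S + (Q/2)H
TC(471) = (39,275/471)×370 + (471/2)×35.6 = £39,236.77
TC(1,860) = (39,275/1,860)×370 + (1,860/2)×35.6 = £40,920.77
Cheaper: Q = 471.  Difference = £1,684.00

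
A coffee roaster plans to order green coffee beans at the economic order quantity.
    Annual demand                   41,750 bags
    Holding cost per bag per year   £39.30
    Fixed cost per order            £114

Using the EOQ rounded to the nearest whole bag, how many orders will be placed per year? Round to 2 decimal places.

84.86 orders per year

2DS/H = 2·41,750·114/39.3 = 242,213.74
EOQ = √242,213.74 ≈ 492.15 → Q = 492
N = D/Q = 41,750/492 ≈ 84.858 orders/yr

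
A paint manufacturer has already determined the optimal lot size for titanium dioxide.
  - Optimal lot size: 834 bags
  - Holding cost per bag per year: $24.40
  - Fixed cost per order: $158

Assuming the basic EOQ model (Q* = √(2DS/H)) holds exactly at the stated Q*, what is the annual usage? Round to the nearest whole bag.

From Q* = √(2DS/H) ⇒ Q*² = 2DS/H.
D = Q²H / (2S) = 834² × 24.4 / (2 × 158) = 53,707.49

53,707 bags per year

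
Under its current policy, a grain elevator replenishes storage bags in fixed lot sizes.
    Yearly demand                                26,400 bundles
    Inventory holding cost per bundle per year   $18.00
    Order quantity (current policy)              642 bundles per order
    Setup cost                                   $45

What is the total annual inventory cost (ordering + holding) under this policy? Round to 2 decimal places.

$7,628.47

Orders/yr = 26,400/642 = 41.121; ordering cost = 41.121 × $45 = $1,850.47
Average inventory = 642/2 = 321; holding cost = 321 × $18 = $5,778.00
Total = $1,850.47 + $5,778.00 = $7,628.47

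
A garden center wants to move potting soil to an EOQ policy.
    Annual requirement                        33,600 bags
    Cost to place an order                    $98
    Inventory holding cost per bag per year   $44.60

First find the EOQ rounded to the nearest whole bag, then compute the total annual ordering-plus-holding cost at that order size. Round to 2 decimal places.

Q* = √(2·D·S / H) = √(2·33,600·98 / 44.6) = √147,659.2 ≈ 384.26 → Q = 384 bags
Annual ordering cost = (D/Q)·S = (33,600/384) × 98 = $8,575.00
Annual holding cost  = (Q/2)·H = (384/2) × 44.6 = $8,563.20
Total = $8,575.00 + $8,563.20 = $17,138.20

$17,138.20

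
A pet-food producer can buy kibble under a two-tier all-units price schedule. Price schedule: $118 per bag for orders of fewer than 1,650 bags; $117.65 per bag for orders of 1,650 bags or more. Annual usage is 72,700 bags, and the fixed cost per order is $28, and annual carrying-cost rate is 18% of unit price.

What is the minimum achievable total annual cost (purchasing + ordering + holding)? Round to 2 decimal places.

$8,571,859.72

H₁ = 18%×$118 = $21.2400;  H₂ = 18%×$117.65 = $21.1770
EOQ₁ = √(2×72,700×28/21.2400) = 437.81  (< 1,650, feasible at tier 1)
EOQ₂ = √(2×72,700×28/21.1770) = 438.46  (< 1,650 → use Q = 1,650 at tier-2 price)
TC(tier 1 (EOQ₁), Q≈437.8) = $8,587,899.05
TC(tier 2, Q≈1,650.0) = $8,571,859.72
Minimum at tier 2: $8,571,859.72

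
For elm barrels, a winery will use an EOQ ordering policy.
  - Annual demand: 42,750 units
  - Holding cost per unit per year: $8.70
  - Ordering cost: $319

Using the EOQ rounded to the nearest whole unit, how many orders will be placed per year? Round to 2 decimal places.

Optimal lot size Q* = (2 × 42,750 × $319 / $8.7)^½ ≈ 1,770.59 → Q = 1,771
N = D/Q = 42,750/1,771 ≈ 24.139 orders/yr

24.14 orders per year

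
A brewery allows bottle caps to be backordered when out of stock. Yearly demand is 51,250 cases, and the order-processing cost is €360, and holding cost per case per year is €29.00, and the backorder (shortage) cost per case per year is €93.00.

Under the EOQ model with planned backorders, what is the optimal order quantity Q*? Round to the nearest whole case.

Q* = √(2DS/H) · √((H + b)/b)
   = √(2 × 51,250 × 360 / 29) · √((29 + 93) / 93)
   = 1,128.013 × 1.1454 ≈ 1,291.97

1,292 cases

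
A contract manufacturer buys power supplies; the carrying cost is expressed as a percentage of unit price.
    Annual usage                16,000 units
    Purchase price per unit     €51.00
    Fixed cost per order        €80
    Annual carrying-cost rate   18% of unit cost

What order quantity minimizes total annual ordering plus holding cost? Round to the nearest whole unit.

Carrying cost H = €51 × 18% = €9.1800/unit/yr
Optimal lot size Q* = (2 × 16,000 × €80 / €9.18)^½ ≈ 528.08

528 units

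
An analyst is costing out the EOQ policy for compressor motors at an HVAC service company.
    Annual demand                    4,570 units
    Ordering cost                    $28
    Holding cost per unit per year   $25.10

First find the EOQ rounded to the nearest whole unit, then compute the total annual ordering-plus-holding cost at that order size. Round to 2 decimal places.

2DS/H = 2·4,570·28/25.1 = 10,196.02
EOQ = √10,196.02 ≈ 100.98 → Q = 101 units
Ordering: D/Q × S = 4,570/101 × $28 = $1,266.93
Holding:  Q/2 × H = 101/2 × $25.1 = $1,267.55
Total = $1,266.93 + $1,267.55 = $2,534.48

$2,534.48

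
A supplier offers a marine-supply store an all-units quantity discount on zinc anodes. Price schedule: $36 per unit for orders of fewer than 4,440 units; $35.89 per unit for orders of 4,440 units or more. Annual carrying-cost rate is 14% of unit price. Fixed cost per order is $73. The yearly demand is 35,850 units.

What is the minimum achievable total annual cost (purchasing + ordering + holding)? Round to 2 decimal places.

H₁ = 14%×$36 = $5.0400;  H₂ = 14%×$35.89 = $5.0246
EOQ₁ = √(2×35,850×73/5.0400) = 1,019.07  (< 4,440, feasible at tier 1)
EOQ₂ = √(2×35,850×73/5.0246) = 1,020.63  (< 4,440 → use Q = 4,440 at tier-2 price)
TC(tier 1 (EOQ₁), Q≈1,019.1) = $1,295,736.13
TC(tier 2, Q≈4,440.0) = $1,298,400.54
Minimum at tier 1 (EOQ₁): $1,295,736.13

$1,295,736.13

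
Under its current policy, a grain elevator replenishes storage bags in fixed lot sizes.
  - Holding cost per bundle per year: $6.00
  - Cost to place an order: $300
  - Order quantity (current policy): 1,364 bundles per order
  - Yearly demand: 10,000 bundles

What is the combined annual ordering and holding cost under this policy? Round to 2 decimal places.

$6,291.41

Annual ordering cost = (D/Q)·S = (10,000/1,364) × 300 = $2,199.41
Annual holding cost  = (Q/2)·H = (1,364/2) × 6 = $4,092.00
Total = $2,199.41 + $4,092.00 = $6,291.41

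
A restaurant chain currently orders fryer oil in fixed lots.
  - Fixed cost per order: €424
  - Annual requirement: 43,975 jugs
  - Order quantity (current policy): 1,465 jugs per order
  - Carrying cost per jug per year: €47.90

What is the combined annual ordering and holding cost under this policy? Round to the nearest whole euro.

Annual ordering cost = (D/Q)·S = (43,975/1,465) × 424 = €12,727.24
Annual holding cost  = (Q/2)·H = (1,465/2) × 47.9 = €35,086.75
Total = €12,727.24 + €35,086.75 = €47,813.99

€47,814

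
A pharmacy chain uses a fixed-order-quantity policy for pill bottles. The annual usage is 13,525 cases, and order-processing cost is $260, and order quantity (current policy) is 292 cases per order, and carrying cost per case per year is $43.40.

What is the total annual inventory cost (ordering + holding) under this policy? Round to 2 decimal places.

Annual ordering cost = (D/Q)·S = (13,525/292) × 260 = $12,042.81
Annual holding cost  = (Q/2)·H = (292/2) × 43.4 = $6,336.40
Total = $12,042.81 + $6,336.40 = $18,379.21

$18,379.21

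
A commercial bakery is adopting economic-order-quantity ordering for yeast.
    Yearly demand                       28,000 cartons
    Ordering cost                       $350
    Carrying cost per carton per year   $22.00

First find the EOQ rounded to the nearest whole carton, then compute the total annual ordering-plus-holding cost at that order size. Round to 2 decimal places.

$20,765.36

Q* = √(2·D·S / H) = √(2·28,000·350 / 22) = √890,909.1 ≈ 943.88 → Q = 944 cartons
Annual ordering cost = (D/Q)·S = (28,000/944) × 350 = $10,381.36
Annual holding cost  = (Q/2)·H = (944/2) × 22 = $10,384.00
Total = $10,381.36 + $10,384.00 = $20,765.36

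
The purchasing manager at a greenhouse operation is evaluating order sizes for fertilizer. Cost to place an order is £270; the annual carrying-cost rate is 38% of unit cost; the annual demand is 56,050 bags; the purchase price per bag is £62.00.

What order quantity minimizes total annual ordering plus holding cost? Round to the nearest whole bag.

Carrying cost H = £62 × 38% = £23.5600/bag/yr
Q* = √(2·D·S / H) = √(2·56,050·270 / 23.56) = √1,284,677.4 ≈ 1,133.44

1,133 bags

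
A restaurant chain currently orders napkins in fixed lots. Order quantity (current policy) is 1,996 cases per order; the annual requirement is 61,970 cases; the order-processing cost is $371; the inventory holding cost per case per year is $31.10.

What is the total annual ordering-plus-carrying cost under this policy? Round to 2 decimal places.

$42,556.27

Orders/yr = 61,970/1,996 = 31.047; ordering cost = 31.047 × $371 = $11,518.47
Average inventory = 1,996/2 = 998; holding cost = 998 × $31.1 = $31,037.80
Total = $11,518.47 + $31,037.80 = $42,556.27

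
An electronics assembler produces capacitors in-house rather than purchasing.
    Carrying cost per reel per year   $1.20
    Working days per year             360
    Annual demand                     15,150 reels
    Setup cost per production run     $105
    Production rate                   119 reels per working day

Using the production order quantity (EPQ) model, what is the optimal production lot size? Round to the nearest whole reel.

2,025 reels

Daily demand d = 15,150/360 = 42.083; p = 119; 1 − d/p = 0.64636
EPQ = √(2DS / (H(1 − d/p)))
    = √(2 × 15,150 × 105 / (1.2 × 0.64636)) ≈ 2,025.30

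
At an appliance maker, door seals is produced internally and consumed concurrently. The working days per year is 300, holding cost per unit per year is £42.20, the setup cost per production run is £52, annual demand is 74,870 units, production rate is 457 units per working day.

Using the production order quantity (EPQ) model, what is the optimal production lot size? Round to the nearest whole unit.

d = 74,870/300 = 249.5667 units/day;  effective holding cost H(1 − d/p) = 42.2·(1 − 249.5667/457) = 19.15468
Q* = √(2DS / H_eff) = √(2·74,870·52 / 19.15468) ≈ 637.58

638 units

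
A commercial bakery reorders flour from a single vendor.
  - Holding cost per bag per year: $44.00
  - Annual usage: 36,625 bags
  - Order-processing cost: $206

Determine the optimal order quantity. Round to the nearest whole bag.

586 bags

EOQ = √(2DS/H) = √(2 × 36,625 × 206 / 44)
    = √(342,943.18) ≈ 585.61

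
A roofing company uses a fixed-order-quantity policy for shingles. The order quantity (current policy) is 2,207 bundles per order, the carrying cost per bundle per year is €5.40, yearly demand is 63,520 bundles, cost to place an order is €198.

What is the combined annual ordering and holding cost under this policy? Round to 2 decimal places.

€11,657.57

Ordering: D/Q × S = 63,520/2,207 × €198 = €5,698.67
Holding:  Q/2 × H = 2,207/2 × €5.4 = €5,958.90
Total = €5,698.67 + €5,958.90 = €11,657.57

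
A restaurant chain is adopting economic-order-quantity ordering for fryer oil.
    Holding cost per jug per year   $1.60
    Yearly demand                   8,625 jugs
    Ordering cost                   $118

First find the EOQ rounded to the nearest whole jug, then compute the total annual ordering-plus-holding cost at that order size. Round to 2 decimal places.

$1,804.66

2DS/H = 2·8,625·118/1.6 = 1,272,187.50
EOQ = √1,272,187.50 ≈ 1,127.91 → Q = 1,128 jugs
Orders/yr = 8,625/1,128 = 7.646; ordering cost = 7.646 × $118 = $902.26
Average inventory = 1,128/2 = 564; holding cost = 564 × $1.6 = $902.40
Total = $902.26 + $902.40 = $1,804.66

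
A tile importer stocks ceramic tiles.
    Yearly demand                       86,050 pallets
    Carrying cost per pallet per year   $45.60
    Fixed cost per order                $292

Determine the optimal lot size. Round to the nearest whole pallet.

1,050 pallets

EOQ = √(2DS/H) = √(2 × 86,050 × 292 / 45.6)
    = √(1,102,043.86) ≈ 1,049.78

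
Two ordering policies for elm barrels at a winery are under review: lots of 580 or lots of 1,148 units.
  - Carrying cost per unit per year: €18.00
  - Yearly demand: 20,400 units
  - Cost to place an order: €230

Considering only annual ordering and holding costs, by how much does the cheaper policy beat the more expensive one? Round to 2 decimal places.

For each Q, cost = (D/Q)·S + (Q/2)·H.
TC(580) = (20,400/580)×230 + (580/2)×18 = €13,309.66
TC(1,148) = (20,400/1,148)×230 + (1,148/2)×18 = €14,419.11
|ΔTC| = |€13,309.66 − €14,419.11| = €1,109.45

€1,109.45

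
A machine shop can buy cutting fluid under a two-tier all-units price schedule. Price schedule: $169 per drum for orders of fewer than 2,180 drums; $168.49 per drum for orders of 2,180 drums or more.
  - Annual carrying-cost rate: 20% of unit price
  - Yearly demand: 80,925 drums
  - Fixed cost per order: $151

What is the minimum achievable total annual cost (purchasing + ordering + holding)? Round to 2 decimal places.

$13,677,389.43

H₁ = 20%×$169 = $33.8000;  H₂ = 20%×$168.49 = $33.6980
EOQ₁ = √(2×80,925×151/33.8000) = 850.33  (< 2,180, feasible at tier 1)
EOQ₂ = √(2×80,925×151/33.6980) = 851.61  (< 2,180 → use Q = 2,180 at tier-2 price)
TC(tier 1 (EOQ₁), Q≈850.3) = $13,705,066.09
TC(tier 2, Q≈2,180.0) = $13,677,389.43
Minimum at tier 2: $13,677,389.43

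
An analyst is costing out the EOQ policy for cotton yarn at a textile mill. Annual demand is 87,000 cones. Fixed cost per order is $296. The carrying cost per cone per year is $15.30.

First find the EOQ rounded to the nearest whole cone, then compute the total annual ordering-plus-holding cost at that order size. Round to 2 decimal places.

$28,071.54

Q* = √(2·D·S / H) = √(2·87,000·296 / 15.3) = √3,366,274.5 ≈ 1,834.74 → Q = 1,835 cones
Annual ordering cost = (D/Q)·S = (87,000/1,835) × 296 = $14,033.79
Annual holding cost  = (Q/2)·H = (1,835/2) × 15.3 = $14,037.75
Total = $14,033.79 + $14,037.75 = $28,071.54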